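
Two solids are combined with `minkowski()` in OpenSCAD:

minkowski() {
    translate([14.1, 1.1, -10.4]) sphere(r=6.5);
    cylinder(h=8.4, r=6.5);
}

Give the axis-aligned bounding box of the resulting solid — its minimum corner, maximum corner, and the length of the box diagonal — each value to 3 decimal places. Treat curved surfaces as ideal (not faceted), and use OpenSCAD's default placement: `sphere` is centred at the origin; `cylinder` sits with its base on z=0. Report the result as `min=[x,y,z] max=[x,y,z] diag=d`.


min=[1.100,-11.900,-16.900] max=[27.100,14.100,4.500] diag=42.544

A = translate([14.1, 1.1, -10.4]) sphere(r=6.5) → bbox [7.6,-5.4,-16.9] .. [20.6,7.6,-3.9]
B = cylinder(h=8.4, r=6.5) → bbox [-6.5,-6.5,0] .. [6.5,6.5,8.4]
lo = A.lo+B.lo = [7.6-6.5, -5.4-6.5, -16.9+0] = [1.100,-11.900,-16.900]
hi = A.hi+B.hi = [20.6+6.5, 7.6+6.5, -3.9+8.4] = [27.100,14.100,4.500]
diag = √(26²+26²+21.4²) = √1809.96 = 42.544


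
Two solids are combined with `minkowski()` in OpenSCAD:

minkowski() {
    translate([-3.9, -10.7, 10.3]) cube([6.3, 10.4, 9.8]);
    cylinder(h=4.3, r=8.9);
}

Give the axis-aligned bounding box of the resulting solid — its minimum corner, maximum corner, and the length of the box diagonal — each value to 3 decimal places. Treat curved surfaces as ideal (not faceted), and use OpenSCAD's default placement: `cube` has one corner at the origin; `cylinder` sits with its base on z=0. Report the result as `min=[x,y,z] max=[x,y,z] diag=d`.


min=[-12.800,-19.600,10.300] max=[11.300,8.600,24.400] diag=39.685

A = translate([-3.9, -10.7, 10.3]) cube([6.3, 10.4, 9.8]) → bbox [-3.9,-10.7,10.3] .. [2.4,-0.3,20.1]
B = cylinder(h=4.3, r=8.9) → bbox [-8.9,-8.9,0] .. [8.9,8.9,4.3]
lo = A.lo+B.lo = [-3.9-8.9, -10.7-8.9, 10.3+0] = [-12.800,-19.600,10.300]
hi = A.hi+B.hi = [2.4+8.9, -0.3+8.9, 20.1+4.3] = [11.300,8.600,24.400]
diag = √(24.1²+28.2²+14.1²) = √1574.86 = 39.685


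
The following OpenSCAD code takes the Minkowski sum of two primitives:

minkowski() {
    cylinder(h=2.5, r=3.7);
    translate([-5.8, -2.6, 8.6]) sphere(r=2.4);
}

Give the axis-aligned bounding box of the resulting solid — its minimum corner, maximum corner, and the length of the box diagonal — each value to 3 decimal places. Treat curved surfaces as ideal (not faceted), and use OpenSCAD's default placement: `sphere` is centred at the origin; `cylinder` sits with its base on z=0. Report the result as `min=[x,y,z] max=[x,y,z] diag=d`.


A = translate([-5.8, -2.6, 8.6]) sphere(r=2.4) → bbox [-8.2,-5,6.2] .. [-3.4,-0.2,11]
B = cylinder(h=2.5, r=3.7) → bbox [-3.7,-3.7,0] .. [3.7,3.7,2.5]
lo = A.lo+B.lo = [-8.2-3.7, -5-3.7, 6.2+0] = [-11.900,-8.700,6.200]
hi = A.hi+B.hi = [-3.4+3.7, -0.2+3.7, 11+2.5] = [0.300,3.500,13.500]
diag = √(12.2²+12.2²+7.3²) = √350.97 = 18.734

min=[-11.900,-8.700,6.200] max=[0.300,3.500,13.500] diag=18.734


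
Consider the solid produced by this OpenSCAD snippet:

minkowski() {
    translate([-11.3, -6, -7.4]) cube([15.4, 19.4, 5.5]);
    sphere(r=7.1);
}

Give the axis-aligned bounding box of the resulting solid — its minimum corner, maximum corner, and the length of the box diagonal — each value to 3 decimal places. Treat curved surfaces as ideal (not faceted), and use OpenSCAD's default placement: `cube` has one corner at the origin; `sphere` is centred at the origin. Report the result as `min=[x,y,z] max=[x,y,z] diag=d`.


A = translate([-11.3, -6, -7.4]) cube([15.4, 19.4, 5.5]) → bbox [-11.3,-6,-7.4] .. [4.1,13.4,-1.9]
B = sphere(r=7.1) → bbox [-7.1,-7.1,-7.1] .. [7.1,7.1,7.1]
lo = A.lo+B.lo = [-11.3-7.1, -6-7.1, -7.4-7.1] = [-18.400,-13.100,-14.500]
hi = A.hi+B.hi = [4.1+7.1, 13.4+7.1, -1.9+7.1] = [11.200,20.500,5.200]
diag = √(29.6²+33.6²+19.7²) = √2393.21 = 48.920

min=[-18.400,-13.100,-14.500] max=[11.200,20.500,5.200] diag=48.920


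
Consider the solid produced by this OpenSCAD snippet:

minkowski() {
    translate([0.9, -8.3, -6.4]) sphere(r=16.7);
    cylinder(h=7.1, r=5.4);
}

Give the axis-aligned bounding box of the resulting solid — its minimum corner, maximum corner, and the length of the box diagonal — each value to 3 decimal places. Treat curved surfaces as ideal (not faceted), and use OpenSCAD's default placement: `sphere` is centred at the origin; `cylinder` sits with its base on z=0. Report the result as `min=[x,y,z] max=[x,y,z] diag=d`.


min=[-21.200,-30.400,-23.100] max=[23.000,13.800,17.400] diag=74.482

A = translate([0.9, -8.3, -6.4]) sphere(r=16.7) → bbox [-15.8,-25,-23.1] .. [17.6,8.4,10.3]
B = cylinder(h=7.1, r=5.4) → bbox [-5.4,-5.4,0] .. [5.4,5.4,7.1]
lo = A.lo+B.lo = [-15.8-5.4, -25-5.4, -23.1+0] = [-21.200,-30.400,-23.100]
hi = A.hi+B.hi = [17.6+5.4, 8.4+5.4, 10.3+7.1] = [23.000,13.800,17.400]
diag = √(44.2²+44.2²+40.5²) = √5547.53 = 74.482


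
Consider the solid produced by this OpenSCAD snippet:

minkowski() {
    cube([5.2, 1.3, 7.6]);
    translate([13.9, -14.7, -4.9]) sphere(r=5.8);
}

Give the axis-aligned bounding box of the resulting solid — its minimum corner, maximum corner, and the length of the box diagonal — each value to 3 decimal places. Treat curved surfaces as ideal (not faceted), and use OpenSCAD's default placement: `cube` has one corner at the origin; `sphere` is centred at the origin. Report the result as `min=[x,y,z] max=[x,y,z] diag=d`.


min=[8.100,-20.500,-10.700] max=[24.900,-7.600,8.500] diag=28.588

A = translate([13.9, -14.7, -4.9]) sphere(r=5.8) → bbox [8.1,-20.5,-10.7] .. [19.7,-8.9,0.9]
B = cube([5.2, 1.3, 7.6]) → bbox [0,0,0] .. [5.2,1.3,7.6]
lo = A.lo+B.lo = [8.1+0, -20.5+0, -10.7+0] = [8.100,-20.500,-10.700]
hi = A.hi+B.hi = [19.7+5.2, -8.9+1.3, 0.9+7.6] = [24.900,-7.600,8.500]
diag = √(16.8²+12.9²+19.2²) = √817.29 = 28.588


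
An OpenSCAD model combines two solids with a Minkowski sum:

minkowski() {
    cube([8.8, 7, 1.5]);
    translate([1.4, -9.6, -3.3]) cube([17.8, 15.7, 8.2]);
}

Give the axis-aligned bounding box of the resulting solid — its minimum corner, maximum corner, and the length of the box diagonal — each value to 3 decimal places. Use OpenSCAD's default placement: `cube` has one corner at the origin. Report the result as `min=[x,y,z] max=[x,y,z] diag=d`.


min=[1.400,-9.600,-3.300] max=[28.000,13.100,6.400] diag=36.290

A = translate([1.4, -9.6, -3.3]) cube([17.8, 15.7, 8.2]) → bbox [1.4,-9.6,-3.3] .. [19.2,6.1,4.9]
B = cube([8.8, 7, 1.5]) → bbox [0,0,0] .. [8.8,7,1.5]
lo = A.lo+B.lo = [1.4+0, -9.6+0, -3.3+0] = [1.400,-9.600,-3.300]
hi = A.hi+B.hi = [19.2+8.8, 6.1+7, 4.9+1.5] = [28.000,13.100,6.400]
diag = √(26.6²+22.7²+9.7²) = √1316.94 = 36.290


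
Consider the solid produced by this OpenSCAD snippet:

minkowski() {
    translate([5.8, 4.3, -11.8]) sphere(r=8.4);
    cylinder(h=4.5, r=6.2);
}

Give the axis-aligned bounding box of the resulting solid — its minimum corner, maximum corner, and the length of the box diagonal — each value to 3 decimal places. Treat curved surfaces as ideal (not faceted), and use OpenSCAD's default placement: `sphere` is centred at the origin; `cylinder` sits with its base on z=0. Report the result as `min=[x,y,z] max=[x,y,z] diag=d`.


min=[-8.800,-10.300,-20.200] max=[20.400,18.900,1.100] diag=46.465

A = translate([5.8, 4.3, -11.8]) sphere(r=8.4) → bbox [-2.6,-4.1,-20.2] .. [14.2,12.7,-3.4]
B = cylinder(h=4.5, r=6.2) → bbox [-6.2,-6.2,0] .. [6.2,6.2,4.5]
lo = A.lo+B.lo = [-2.6-6.2, -4.1-6.2, -20.2+0] = [-8.800,-10.300,-20.200]
hi = A.hi+B.hi = [14.2+6.2, 12.7+6.2, -3.4+4.5] = [20.400,18.900,1.100]
diag = √(29.2²+29.2²+21.3²) = √2158.97 = 46.465


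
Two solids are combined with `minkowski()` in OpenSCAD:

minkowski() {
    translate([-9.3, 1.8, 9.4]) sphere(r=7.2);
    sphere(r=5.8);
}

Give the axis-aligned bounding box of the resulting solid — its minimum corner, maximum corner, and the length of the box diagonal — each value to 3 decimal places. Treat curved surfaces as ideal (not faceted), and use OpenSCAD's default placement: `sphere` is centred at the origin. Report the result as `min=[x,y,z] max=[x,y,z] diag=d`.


min=[-22.300,-11.200,-3.600] max=[3.700,14.800,22.400] diag=45.033

A = translate([-9.3, 1.8, 9.4]) sphere(r=7.2) → bbox [-16.5,-5.4,2.2] .. [-2.1,9,16.6]
B = sphere(r=5.8) → bbox [-5.8,-5.8,-5.8] .. [5.8,5.8,5.8]
lo = A.lo+B.lo = [-16.5-5.8, -5.4-5.8, 2.2-5.8] = [-22.300,-11.200,-3.600]
hi = A.hi+B.hi = [-2.1+5.8, 9+5.8, 16.6+5.8] = [3.700,14.800,22.400]
diag = √(26²+26²+26²) = √2028 = 45.033


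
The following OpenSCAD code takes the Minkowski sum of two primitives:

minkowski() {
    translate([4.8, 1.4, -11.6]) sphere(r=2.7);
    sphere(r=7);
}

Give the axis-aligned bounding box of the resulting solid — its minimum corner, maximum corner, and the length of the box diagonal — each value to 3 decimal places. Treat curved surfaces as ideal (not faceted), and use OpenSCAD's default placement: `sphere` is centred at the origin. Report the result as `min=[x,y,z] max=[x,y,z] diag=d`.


min=[-4.900,-8.300,-21.300] max=[14.500,11.100,-1.900] diag=33.602

A = translate([4.8, 1.4, -11.6]) sphere(r=2.7) → bbox [2.1,-1.3,-14.3] .. [7.5,4.1,-8.9]
B = sphere(r=7) → bbox [-7,-7,-7] .. [7,7,7]
lo = A.lo+B.lo = [2.1-7, -1.3-7, -14.3-7] = [-4.900,-8.300,-21.300]
hi = A.hi+B.hi = [7.5+7, 4.1+7, -8.9+7] = [14.500,11.100,-1.900]
diag = √(19.4²+19.4²+19.4²) = √1129.08 = 33.602


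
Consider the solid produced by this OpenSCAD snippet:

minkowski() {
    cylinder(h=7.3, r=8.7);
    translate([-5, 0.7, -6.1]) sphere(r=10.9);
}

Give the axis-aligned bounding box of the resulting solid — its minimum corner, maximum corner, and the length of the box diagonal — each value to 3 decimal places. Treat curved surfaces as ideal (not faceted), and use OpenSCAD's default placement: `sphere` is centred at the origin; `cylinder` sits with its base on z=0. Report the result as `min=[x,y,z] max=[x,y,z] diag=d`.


min=[-24.600,-18.900,-17.000] max=[14.600,20.300,12.100] diag=62.611

A = translate([-5, 0.7, -6.1]) sphere(r=10.9) → bbox [-15.9,-10.2,-17] .. [5.9,11.6,4.8]
B = cylinder(h=7.3, r=8.7) → bbox [-8.7,-8.7,0] .. [8.7,8.7,7.3]
lo = A.lo+B.lo = [-15.9-8.7, -10.2-8.7, -17+0] = [-24.600,-18.900,-17.000]
hi = A.hi+B.hi = [5.9+8.7, 11.6+8.7, 4.8+7.3] = [14.600,20.300,12.100]
diag = √(39.2²+39.2²+29.1²) = √3920.09 = 62.611


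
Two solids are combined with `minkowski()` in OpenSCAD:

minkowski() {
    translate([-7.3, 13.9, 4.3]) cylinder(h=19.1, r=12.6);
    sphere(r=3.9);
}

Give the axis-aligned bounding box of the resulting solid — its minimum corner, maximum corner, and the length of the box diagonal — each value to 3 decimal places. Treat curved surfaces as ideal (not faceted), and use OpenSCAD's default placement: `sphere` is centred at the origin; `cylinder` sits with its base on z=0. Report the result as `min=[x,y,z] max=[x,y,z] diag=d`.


A = translate([-7.3, 13.9, 4.3]) cylinder(h=19.1, r=12.6) → bbox [-19.9,1.3,4.3] .. [5.3,26.5,23.4]
B = sphere(r=3.9) → bbox [-3.9,-3.9,-3.9] .. [3.9,3.9,3.9]
lo = A.lo+B.lo = [-19.9-3.9, 1.3-3.9, 4.3-3.9] = [-23.800,-2.600,0.400]
hi = A.hi+B.hi = [5.3+3.9, 26.5+3.9, 23.4+3.9] = [9.200,30.400,27.300]
diag = √(33²+33²+26.9²) = √2901.61 = 53.867

min=[-23.800,-2.600,0.400] max=[9.200,30.400,27.300] diag=53.867


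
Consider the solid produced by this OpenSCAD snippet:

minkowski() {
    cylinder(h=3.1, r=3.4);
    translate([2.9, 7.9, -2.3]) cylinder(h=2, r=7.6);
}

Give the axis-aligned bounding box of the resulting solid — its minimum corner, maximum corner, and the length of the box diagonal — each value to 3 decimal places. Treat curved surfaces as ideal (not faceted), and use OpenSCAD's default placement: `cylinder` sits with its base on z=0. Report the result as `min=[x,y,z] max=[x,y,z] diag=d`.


A = translate([2.9, 7.9, -2.3]) cylinder(h=2, r=7.6) → bbox [-4.7,0.3,-2.3] .. [10.5,15.5,-0.3]
B = cylinder(h=3.1, r=3.4) → bbox [-3.4,-3.4,0] .. [3.4,3.4,3.1]
lo = A.lo+B.lo = [-4.7-3.4, 0.3-3.4, -2.3+0] = [-8.100,-3.100,-2.300]
hi = A.hi+B.hi = [10.5+3.4, 15.5+3.4, -0.3+3.1] = [13.900,18.900,2.800]
diag = √(22²+22²+5.1²) = √994.01 = 31.528

min=[-8.100,-3.100,-2.300] max=[13.900,18.900,2.800] diag=31.528


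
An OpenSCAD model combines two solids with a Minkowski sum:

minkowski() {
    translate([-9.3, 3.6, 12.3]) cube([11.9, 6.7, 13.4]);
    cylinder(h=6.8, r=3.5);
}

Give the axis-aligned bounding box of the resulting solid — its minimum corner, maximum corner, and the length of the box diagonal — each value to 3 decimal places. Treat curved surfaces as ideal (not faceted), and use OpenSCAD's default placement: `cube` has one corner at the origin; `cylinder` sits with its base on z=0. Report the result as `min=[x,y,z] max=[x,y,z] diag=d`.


min=[-12.800,0.100,12.300] max=[6.100,13.800,32.500] diag=30.870

A = translate([-9.3, 3.6, 12.3]) cube([11.9, 6.7, 13.4]) → bbox [-9.3,3.6,12.3] .. [2.6,10.3,25.7]
B = cylinder(h=6.8, r=3.5) → bbox [-3.5,-3.5,0] .. [3.5,3.5,6.8]
lo = A.lo+B.lo = [-9.3-3.5, 3.6-3.5, 12.3+0] = [-12.800,0.100,12.300]
hi = A.hi+B.hi = [2.6+3.5, 10.3+3.5, 25.7+6.8] = [6.100,13.800,32.500]
diag = √(18.9²+13.7²+20.2²) = √952.94 = 30.870


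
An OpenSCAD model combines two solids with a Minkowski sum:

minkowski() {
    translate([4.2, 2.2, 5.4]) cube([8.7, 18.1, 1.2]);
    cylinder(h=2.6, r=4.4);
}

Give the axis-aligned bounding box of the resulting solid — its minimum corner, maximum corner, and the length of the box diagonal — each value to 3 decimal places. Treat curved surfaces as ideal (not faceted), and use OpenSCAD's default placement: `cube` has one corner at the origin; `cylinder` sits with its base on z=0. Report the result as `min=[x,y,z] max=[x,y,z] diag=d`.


A = translate([4.2, 2.2, 5.4]) cube([8.7, 18.1, 1.2]) → bbox [4.2,2.2,5.4] .. [12.9,20.3,6.6]
B = cylinder(h=2.6, r=4.4) → bbox [-4.4,-4.4,0] .. [4.4,4.4,2.6]
lo = A.lo+B.lo = [4.2-4.4, 2.2-4.4, 5.4+0] = [-0.200,-2.200,5.400]
hi = A.hi+B.hi = [12.9+4.4, 20.3+4.4, 6.6+2.6] = [17.300,24.700,9.200]
diag = √(17.5²+26.9²+3.8²) = √1044.3 = 32.316

min=[-0.200,-2.200,5.400] max=[17.300,24.700,9.200] diag=32.316


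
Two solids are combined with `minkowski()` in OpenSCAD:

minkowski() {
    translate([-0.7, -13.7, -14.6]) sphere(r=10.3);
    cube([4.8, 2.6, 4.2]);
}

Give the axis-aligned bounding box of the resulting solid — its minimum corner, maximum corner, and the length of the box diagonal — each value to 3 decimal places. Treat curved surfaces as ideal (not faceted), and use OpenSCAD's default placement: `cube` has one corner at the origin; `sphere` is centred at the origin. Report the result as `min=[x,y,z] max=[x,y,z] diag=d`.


min=[-11.000,-24.000,-24.900] max=[14.400,-0.800,-0.100] diag=42.408

A = translate([-0.7, -13.7, -14.6]) sphere(r=10.3) → bbox [-11,-24,-24.9] .. [9.6,-3.4,-4.3]
B = cube([4.8, 2.6, 4.2]) → bbox [0,0,0] .. [4.8,2.6,4.2]
lo = A.lo+B.lo = [-11+0, -24+0, -24.9+0] = [-11.000,-24.000,-24.900]
hi = A.hi+B.hi = [9.6+4.8, -3.4+2.6, -4.3+4.2] = [14.400,-0.800,-0.100]
diag = √(25.4²+23.2²+24.8²) = √1798.44 = 42.408


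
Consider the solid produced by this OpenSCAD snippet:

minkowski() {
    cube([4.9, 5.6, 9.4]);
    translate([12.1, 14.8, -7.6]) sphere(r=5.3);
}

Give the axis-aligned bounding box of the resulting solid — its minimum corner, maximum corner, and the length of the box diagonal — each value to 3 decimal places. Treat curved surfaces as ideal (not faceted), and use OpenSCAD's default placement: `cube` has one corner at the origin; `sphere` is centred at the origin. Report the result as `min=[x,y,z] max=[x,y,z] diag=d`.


min=[6.800,9.500,-12.900] max=[22.300,25.700,7.100] diag=30.045

A = translate([12.1, 14.8, -7.6]) sphere(r=5.3) → bbox [6.8,9.5,-12.9] .. [17.4,20.1,-2.3]
B = cube([4.9, 5.6, 9.4]) → bbox [0,0,0] .. [4.9,5.6,9.4]
lo = A.lo+B.lo = [6.8+0, 9.5+0, -12.9+0] = [6.800,9.500,-12.900]
hi = A.hi+B.hi = [17.4+4.9, 20.1+5.6, -2.3+9.4] = [22.300,25.700,7.100]
diag = √(15.5²+16.2²+20²) = √902.69 = 30.045


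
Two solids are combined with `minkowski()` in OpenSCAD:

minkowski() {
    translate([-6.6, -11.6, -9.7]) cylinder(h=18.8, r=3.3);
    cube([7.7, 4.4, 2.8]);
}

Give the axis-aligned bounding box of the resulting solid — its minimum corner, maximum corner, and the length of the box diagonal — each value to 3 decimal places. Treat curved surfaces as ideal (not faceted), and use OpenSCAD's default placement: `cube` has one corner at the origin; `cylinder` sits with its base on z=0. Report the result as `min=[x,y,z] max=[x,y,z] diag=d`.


A = translate([-6.6, -11.6, -9.7]) cylinder(h=18.8, r=3.3) → bbox [-9.9,-14.9,-9.7] .. [-3.3,-8.3,9.1]
B = cube([7.7, 4.4, 2.8]) → bbox [0,0,0] .. [7.7,4.4,2.8]
lo = A.lo+B.lo = [-9.9+0, -14.9+0, -9.7+0] = [-9.900,-14.900,-9.700]
hi = A.hi+B.hi = [-3.3+7.7, -8.3+4.4, 9.1+2.8] = [4.400,-3.900,11.900]
diag = √(14.3²+11²+21.6²) = √792.05 = 28.143

min=[-9.900,-14.900,-9.700] max=[4.400,-3.900,11.900] diag=28.143


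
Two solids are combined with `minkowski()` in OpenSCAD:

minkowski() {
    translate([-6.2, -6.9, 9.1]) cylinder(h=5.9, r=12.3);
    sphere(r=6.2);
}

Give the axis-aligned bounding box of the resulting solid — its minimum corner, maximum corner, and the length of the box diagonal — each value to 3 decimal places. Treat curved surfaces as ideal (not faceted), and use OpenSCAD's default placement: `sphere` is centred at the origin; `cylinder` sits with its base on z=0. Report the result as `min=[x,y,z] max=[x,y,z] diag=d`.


min=[-24.700,-25.400,2.900] max=[12.300,11.600,21.200] diag=55.434

A = translate([-6.2, -6.9, 9.1]) cylinder(h=5.9, r=12.3) → bbox [-18.5,-19.2,9.1] .. [6.1,5.4,15]
B = sphere(r=6.2) → bbox [-6.2,-6.2,-6.2] .. [6.2,6.2,6.2]
lo = A.lo+B.lo = [-18.5-6.2, -19.2-6.2, 9.1-6.2] = [-24.700,-25.400,2.900]
hi = A.hi+B.hi = [6.1+6.2, 5.4+6.2, 15+6.2] = [12.300,11.600,21.200]
diag = √(37²+37²+18.3²) = √3072.89 = 55.434


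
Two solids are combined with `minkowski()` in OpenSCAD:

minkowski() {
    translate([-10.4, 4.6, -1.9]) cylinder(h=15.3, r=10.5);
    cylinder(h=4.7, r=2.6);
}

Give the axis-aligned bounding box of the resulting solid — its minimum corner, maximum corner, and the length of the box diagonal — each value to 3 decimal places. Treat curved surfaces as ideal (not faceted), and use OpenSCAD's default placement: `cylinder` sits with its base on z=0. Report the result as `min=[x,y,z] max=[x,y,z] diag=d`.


A = translate([-10.4, 4.6, -1.9]) cylinder(h=15.3, r=10.5) → bbox [-20.9,-5.9,-1.9] .. [0.1,15.1,13.4]
B = cylinder(h=4.7, r=2.6) → bbox [-2.6,-2.6,0] .. [2.6,2.6,4.7]
lo = A.lo+B.lo = [-20.9-2.6, -5.9-2.6, -1.9+0] = [-23.500,-8.500,-1.900]
hi = A.hi+B.hi = [0.1+2.6, 15.1+2.6, 13.4+4.7] = [2.700,17.700,18.100]
diag = √(26.2²+26.2²+20²) = √1772.88 = 42.106

min=[-23.500,-8.500,-1.900] max=[2.700,17.700,18.100] diag=42.106


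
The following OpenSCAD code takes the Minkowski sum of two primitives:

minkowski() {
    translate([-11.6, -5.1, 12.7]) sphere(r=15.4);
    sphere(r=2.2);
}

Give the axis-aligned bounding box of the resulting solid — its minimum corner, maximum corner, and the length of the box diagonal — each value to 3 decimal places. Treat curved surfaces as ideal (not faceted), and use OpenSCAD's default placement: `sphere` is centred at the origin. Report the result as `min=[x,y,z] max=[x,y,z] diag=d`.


min=[-29.200,-22.700,-4.900] max=[6.000,12.500,30.300] diag=60.968

A = translate([-11.6, -5.1, 12.7]) sphere(r=15.4) → bbox [-27,-20.5,-2.7] .. [3.8,10.3,28.1]
B = sphere(r=2.2) → bbox [-2.2,-2.2,-2.2] .. [2.2,2.2,2.2]
lo = A.lo+B.lo = [-27-2.2, -20.5-2.2, -2.7-2.2] = [-29.200,-22.700,-4.900]
hi = A.hi+B.hi = [3.8+2.2, 10.3+2.2, 28.1+2.2] = [6.000,12.500,30.300]
diag = √(35.2²+35.2²+35.2²) = √3717.12 = 60.968


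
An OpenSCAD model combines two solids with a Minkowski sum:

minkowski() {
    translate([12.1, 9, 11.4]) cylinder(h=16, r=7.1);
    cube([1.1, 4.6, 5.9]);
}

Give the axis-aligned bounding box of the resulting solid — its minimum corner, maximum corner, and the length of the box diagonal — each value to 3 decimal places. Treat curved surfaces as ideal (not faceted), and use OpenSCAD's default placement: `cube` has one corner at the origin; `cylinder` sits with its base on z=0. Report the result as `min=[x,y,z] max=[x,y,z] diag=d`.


min=[5.000,1.900,11.400] max=[20.300,20.700,33.300] diag=32.667

A = translate([12.1, 9, 11.4]) cylinder(h=16, r=7.1) → bbox [5,1.9,11.4] .. [19.2,16.1,27.4]
B = cube([1.1, 4.6, 5.9]) → bbox [0,0,0] .. [1.1,4.6,5.9]
lo = A.lo+B.lo = [5+0, 1.9+0, 11.4+0] = [5.000,1.900,11.400]
hi = A.hi+B.hi = [19.2+1.1, 16.1+4.6, 27.4+5.9] = [20.300,20.700,33.300]
diag = √(15.3²+18.8²+21.9²) = √1067.14 = 32.667


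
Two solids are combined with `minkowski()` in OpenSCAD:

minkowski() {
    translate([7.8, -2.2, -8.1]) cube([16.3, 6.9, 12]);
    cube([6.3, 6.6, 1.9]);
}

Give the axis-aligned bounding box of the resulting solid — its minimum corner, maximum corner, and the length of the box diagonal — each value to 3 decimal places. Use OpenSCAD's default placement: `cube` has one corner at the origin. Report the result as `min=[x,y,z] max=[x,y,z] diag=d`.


min=[7.800,-2.200,-8.100] max=[30.400,11.300,5.800] diag=29.769

A = translate([7.8, -2.2, -8.1]) cube([16.3, 6.9, 12]) → bbox [7.8,-2.2,-8.1] .. [24.1,4.7,3.9]
B = cube([6.3, 6.6, 1.9]) → bbox [0,0,0] .. [6.3,6.6,1.9]
lo = A.lo+B.lo = [7.8+0, -2.2+0, -8.1+0] = [7.800,-2.200,-8.100]
hi = A.hi+B.hi = [24.1+6.3, 4.7+6.6, 3.9+1.9] = [30.400,11.300,5.800]
diag = √(22.6²+13.5²+13.9²) = √886.22 = 29.769


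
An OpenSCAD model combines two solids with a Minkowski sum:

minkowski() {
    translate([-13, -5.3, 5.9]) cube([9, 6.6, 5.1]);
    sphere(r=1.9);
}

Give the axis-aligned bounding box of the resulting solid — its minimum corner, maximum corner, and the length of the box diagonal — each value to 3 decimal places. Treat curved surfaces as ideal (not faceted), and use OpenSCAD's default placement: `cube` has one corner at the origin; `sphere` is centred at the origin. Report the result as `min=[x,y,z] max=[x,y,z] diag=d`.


A = translate([-13, -5.3, 5.9]) cube([9, 6.6, 5.1]) → bbox [-13,-5.3,5.9] .. [-4,1.3,11]
B = sphere(r=1.9) → bbox [-1.9,-1.9,-1.9] .. [1.9,1.9,1.9]
lo = A.lo+B.lo = [-13-1.9, -5.3-1.9, 5.9-1.9] = [-14.900,-7.200,4.000]
hi = A.hi+B.hi = [-4+1.9, 1.3+1.9, 11+1.9] = [-2.100,3.200,12.900]
diag = √(12.8²+10.4²+8.9²) = √351.21 = 18.741

min=[-14.900,-7.200,4.000] max=[-2.100,3.200,12.900] diag=18.741


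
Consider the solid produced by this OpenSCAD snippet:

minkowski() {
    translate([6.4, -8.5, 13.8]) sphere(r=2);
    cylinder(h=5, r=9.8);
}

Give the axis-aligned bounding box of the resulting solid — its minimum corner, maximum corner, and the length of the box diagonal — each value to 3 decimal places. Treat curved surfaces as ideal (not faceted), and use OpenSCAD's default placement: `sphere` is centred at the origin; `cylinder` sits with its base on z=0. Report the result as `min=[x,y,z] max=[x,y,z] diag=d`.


A = translate([6.4, -8.5, 13.8]) sphere(r=2) → bbox [4.4,-10.5,11.8] .. [8.4,-6.5,15.8]
B = cylinder(h=5, r=9.8) → bbox [-9.8,-9.8,0] .. [9.8,9.8,5]
lo = A.lo+B.lo = [4.4-9.8, -10.5-9.8, 11.8+0] = [-5.400,-20.300,11.800]
hi = A.hi+B.hi = [8.4+9.8, -6.5+9.8, 15.8+5] = [18.200,3.300,20.800]
diag = √(23.6²+23.6²+9²) = √1194.92 = 34.568

min=[-5.400,-20.300,11.800] max=[18.200,3.300,20.800] diag=34.568


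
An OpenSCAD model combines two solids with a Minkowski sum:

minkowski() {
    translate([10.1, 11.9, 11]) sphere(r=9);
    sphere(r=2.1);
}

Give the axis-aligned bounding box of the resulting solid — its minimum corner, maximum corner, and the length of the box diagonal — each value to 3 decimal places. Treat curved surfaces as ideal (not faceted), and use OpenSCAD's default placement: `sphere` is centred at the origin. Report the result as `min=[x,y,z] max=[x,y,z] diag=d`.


min=[-1.000,0.800,-0.100] max=[21.200,23.000,22.100] diag=38.452

A = translate([10.1, 11.9, 11]) sphere(r=9) → bbox [1.1,2.9,2] .. [19.1,20.9,20]
B = sphere(r=2.1) → bbox [-2.1,-2.1,-2.1] .. [2.1,2.1,2.1]
lo = A.lo+B.lo = [1.1-2.1, 2.9-2.1, 2-2.1] = [-1.000,0.800,-0.100]
hi = A.hi+B.hi = [19.1+2.1, 20.9+2.1, 20+2.1] = [21.200,23.000,22.100]
diag = √(22.2²+22.2²+22.2²) = √1478.52 = 38.452


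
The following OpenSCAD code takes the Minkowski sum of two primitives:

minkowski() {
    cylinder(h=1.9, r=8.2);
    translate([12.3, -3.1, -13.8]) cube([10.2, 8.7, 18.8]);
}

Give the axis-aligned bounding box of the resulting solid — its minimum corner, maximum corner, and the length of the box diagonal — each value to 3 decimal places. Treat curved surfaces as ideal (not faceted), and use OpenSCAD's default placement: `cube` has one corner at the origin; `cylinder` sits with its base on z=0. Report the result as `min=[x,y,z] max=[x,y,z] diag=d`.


A = translate([12.3, -3.1, -13.8]) cube([10.2, 8.7, 18.8]) → bbox [12.3,-3.1,-13.8] .. [22.5,5.6,5]
B = cylinder(h=1.9, r=8.2) → bbox [-8.2,-8.2,0] .. [8.2,8.2,1.9]
lo = A.lo+B.lo = [12.3-8.2, -3.1-8.2, -13.8+0] = [4.100,-11.300,-13.800]
hi = A.hi+B.hi = [22.5+8.2, 5.6+8.2, 5+1.9] = [30.700,13.800,6.900]
diag = √(26.6²+25.1²+20.7²) = √1766.06 = 42.025

min=[4.100,-11.300,-13.800] max=[30.700,13.800,6.900] diag=42.025


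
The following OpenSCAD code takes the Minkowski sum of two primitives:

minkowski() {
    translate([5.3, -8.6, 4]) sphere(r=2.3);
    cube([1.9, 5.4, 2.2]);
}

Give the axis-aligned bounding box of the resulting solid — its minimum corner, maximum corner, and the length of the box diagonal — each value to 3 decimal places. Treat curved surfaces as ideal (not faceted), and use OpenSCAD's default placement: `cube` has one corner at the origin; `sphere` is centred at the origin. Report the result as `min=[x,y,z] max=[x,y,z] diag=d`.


min=[3.000,-10.900,1.700] max=[9.500,-0.900,8.500] diag=13.729

A = translate([5.3, -8.6, 4]) sphere(r=2.3) → bbox [3,-10.9,1.7] .. [7.6,-6.3,6.3]
B = cube([1.9, 5.4, 2.2]) → bbox [0,0,0] .. [1.9,5.4,2.2]
lo = A.lo+B.lo = [3+0, -10.9+0, 1.7+0] = [3.000,-10.900,1.700]
hi = A.hi+B.hi = [7.6+1.9, -6.3+5.4, 6.3+2.2] = [9.500,-0.900,8.500]
diag = √(6.5²+10²+6.8²) = √188.49 = 13.729


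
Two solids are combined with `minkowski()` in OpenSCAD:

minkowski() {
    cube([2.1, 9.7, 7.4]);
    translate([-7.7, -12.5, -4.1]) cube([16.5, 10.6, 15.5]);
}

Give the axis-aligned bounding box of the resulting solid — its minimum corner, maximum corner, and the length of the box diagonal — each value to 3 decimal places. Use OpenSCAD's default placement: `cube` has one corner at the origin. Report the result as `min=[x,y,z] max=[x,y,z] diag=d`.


A = translate([-7.7, -12.5, -4.1]) cube([16.5, 10.6, 15.5]) → bbox [-7.7,-12.5,-4.1] .. [8.8,-1.9,11.4]
B = cube([2.1, 9.7, 7.4]) → bbox [0,0,0] .. [2.1,9.7,7.4]
lo = A.lo+B.lo = [-7.7+0, -12.5+0, -4.1+0] = [-7.700,-12.500,-4.100]
hi = A.hi+B.hi = [8.8+2.1, -1.9+9.7, 11.4+7.4] = [10.900,7.800,18.800]
diag = √(18.6²+20.3²+22.9²) = √1282.46 = 35.811

min=[-7.700,-12.500,-4.100] max=[10.900,7.800,18.800] diag=35.811


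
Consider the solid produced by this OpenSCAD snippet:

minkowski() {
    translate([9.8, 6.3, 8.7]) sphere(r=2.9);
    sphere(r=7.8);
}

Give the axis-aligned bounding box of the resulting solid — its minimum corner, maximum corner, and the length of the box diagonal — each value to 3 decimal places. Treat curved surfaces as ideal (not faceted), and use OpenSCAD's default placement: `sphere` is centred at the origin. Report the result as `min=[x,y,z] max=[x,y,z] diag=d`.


A = translate([9.8, 6.3, 8.7]) sphere(r=2.9) → bbox [6.9,3.4,5.8] .. [12.7,9.2,11.6]
B = sphere(r=7.8) → bbox [-7.8,-7.8,-7.8] .. [7.8,7.8,7.8]
lo = A.lo+B.lo = [6.9-7.8, 3.4-7.8, 5.8-7.8] = [-0.900,-4.400,-2.000]
hi = A.hi+B.hi = [12.7+7.8, 9.2+7.8, 11.6+7.8] = [20.500,17.000,19.400]
diag = √(21.4²+21.4²+21.4²) = √1373.88 = 37.066

min=[-0.900,-4.400,-2.000] max=[20.500,17.000,19.400] diag=37.066


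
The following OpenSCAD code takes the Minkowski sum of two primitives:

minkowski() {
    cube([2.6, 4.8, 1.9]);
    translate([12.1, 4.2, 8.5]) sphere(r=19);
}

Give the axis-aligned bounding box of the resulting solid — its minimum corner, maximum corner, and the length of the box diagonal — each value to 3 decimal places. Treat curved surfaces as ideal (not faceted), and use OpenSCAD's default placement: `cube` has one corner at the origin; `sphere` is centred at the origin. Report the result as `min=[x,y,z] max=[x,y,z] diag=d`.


min=[-6.900,-14.800,-10.500] max=[33.700,28.000,29.400] diag=71.219

A = translate([12.1, 4.2, 8.5]) sphere(r=19) → bbox [-6.9,-14.8,-10.5] .. [31.1,23.2,27.5]
B = cube([2.6, 4.8, 1.9]) → bbox [0,0,0] .. [2.6,4.8,1.9]
lo = A.lo+B.lo = [-6.9+0, -14.8+0, -10.5+0] = [-6.900,-14.800,-10.500]
hi = A.hi+B.hi = [31.1+2.6, 23.2+4.8, 27.5+1.9] = [33.700,28.000,29.400]
diag = √(40.6²+42.8²+39.9²) = √5072.21 = 71.219


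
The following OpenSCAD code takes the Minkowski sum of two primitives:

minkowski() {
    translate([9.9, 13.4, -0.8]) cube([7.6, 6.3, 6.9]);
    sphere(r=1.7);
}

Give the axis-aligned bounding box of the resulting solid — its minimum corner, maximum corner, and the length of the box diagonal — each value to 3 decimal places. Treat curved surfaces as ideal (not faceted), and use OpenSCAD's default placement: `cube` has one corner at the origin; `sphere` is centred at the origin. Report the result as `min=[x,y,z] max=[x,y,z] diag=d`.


min=[8.200,11.700,-2.500] max=[19.200,21.400,7.800] diag=17.921

A = translate([9.9, 13.4, -0.8]) cube([7.6, 6.3, 6.9]) → bbox [9.9,13.4,-0.8] .. [17.5,19.7,6.1]
B = sphere(r=1.7) → bbox [-1.7,-1.7,-1.7] .. [1.7,1.7,1.7]
lo = A.lo+B.lo = [9.9-1.7, 13.4-1.7, -0.8-1.7] = [8.200,11.700,-2.500]
hi = A.hi+B.hi = [17.5+1.7, 19.7+1.7, 6.1+1.7] = [19.200,21.400,7.800]
diag = √(11²+9.7²+10.3²) = √321.18 = 17.921


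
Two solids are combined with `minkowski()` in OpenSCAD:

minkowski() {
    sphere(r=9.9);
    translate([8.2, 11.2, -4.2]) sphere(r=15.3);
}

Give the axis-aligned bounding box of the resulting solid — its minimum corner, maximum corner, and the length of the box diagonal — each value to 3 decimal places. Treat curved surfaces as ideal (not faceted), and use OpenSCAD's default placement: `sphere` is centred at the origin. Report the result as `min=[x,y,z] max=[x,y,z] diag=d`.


min=[-17.000,-14.000,-29.400] max=[33.400,36.400,21.000] diag=87.295

A = translate([8.2, 11.2, -4.2]) sphere(r=15.3) → bbox [-7.1,-4.1,-19.5] .. [23.5,26.5,11.1]
B = sphere(r=9.9) → bbox [-9.9,-9.9,-9.9] .. [9.9,9.9,9.9]
lo = A.lo+B.lo = [-7.1-9.9, -4.1-9.9, -19.5-9.9] = [-17.000,-14.000,-29.400]
hi = A.hi+B.hi = [23.5+9.9, 26.5+9.9, 11.1+9.9] = [33.400,36.400,21.000]
diag = √(50.4²+50.4²+50.4²) = √7620.48 = 87.295


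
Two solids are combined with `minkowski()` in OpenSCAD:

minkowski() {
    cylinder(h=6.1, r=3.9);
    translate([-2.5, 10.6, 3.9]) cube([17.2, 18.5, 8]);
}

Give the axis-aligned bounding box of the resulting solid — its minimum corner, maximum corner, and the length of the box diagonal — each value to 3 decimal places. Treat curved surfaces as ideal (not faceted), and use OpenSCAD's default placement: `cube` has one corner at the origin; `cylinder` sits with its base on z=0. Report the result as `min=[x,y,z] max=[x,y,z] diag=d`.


A = translate([-2.5, 10.6, 3.9]) cube([17.2, 18.5, 8]) → bbox [-2.5,10.6,3.9] .. [14.7,29.1,11.9]
B = cylinder(h=6.1, r=3.9) → bbox [-3.9,-3.9,0] .. [3.9,3.9,6.1]
lo = A.lo+B.lo = [-2.5-3.9, 10.6-3.9, 3.9+0] = [-6.400,6.700,3.900]
hi = A.hi+B.hi = [14.7+3.9, 29.1+3.9, 11.9+6.1] = [18.600,33.000,18.000]
diag = √(25²+26.3²+14.1²) = √1515.5 = 38.929

min=[-6.400,6.700,3.900] max=[18.600,33.000,18.000] diag=38.929


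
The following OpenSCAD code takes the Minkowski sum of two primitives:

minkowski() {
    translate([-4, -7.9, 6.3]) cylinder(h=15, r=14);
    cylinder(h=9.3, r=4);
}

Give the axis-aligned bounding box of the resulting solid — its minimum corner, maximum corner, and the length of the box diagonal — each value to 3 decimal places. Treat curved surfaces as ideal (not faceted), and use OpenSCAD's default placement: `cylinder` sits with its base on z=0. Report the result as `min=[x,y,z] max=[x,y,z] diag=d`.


A = translate([-4, -7.9, 6.3]) cylinder(h=15, r=14) → bbox [-18,-21.9,6.3] .. [10,6.1,21.3]
B = cylinder(h=9.3, r=4) → bbox [-4,-4,0] .. [4,4,9.3]
lo = A.lo+B.lo = [-18-4, -21.9-4, 6.3+0] = [-22.000,-25.900,6.300]
hi = A.hi+B.hi = [10+4, 6.1+4, 21.3+9.3] = [14.000,10.100,30.600]
diag = √(36²+36²+24.3²) = √3182.49 = 56.414

min=[-22.000,-25.900,6.300] max=[14.000,10.100,30.600] diag=56.414


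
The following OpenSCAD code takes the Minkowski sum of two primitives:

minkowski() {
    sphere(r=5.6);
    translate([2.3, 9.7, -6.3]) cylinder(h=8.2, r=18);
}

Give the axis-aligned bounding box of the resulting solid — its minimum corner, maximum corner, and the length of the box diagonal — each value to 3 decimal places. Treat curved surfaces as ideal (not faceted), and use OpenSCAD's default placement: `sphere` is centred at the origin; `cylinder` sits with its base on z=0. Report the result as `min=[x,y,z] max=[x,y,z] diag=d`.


min=[-21.300,-13.900,-11.900] max=[25.900,33.300,7.500] diag=69.513

A = translate([2.3, 9.7, -6.3]) cylinder(h=8.2, r=18) → bbox [-15.7,-8.3,-6.3] .. [20.3,27.7,1.9]
B = sphere(r=5.6) → bbox [-5.6,-5.6,-5.6] .. [5.6,5.6,5.6]
lo = A.lo+B.lo = [-15.7-5.6, -8.3-5.6, -6.3-5.6] = [-21.300,-13.900,-11.900]
hi = A.hi+B.hi = [20.3+5.6, 27.7+5.6, 1.9+5.6] = [25.900,33.300,7.500]
diag = √(47.2²+47.2²+19.4²) = √4832.04 = 69.513


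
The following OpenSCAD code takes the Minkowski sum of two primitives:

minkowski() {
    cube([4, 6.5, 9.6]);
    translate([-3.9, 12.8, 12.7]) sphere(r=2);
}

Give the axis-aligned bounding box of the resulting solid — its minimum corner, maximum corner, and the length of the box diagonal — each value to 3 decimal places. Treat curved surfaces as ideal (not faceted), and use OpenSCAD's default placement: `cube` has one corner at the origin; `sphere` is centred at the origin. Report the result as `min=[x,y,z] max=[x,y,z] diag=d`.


A = translate([-3.9, 12.8, 12.7]) sphere(r=2) → bbox [-5.9,10.8,10.7] .. [-1.9,14.8,14.7]
B = cube([4, 6.5, 9.6]) → bbox [0,0,0] .. [4,6.5,9.6]
lo = A.lo+B.lo = [-5.9+0, 10.8+0, 10.7+0] = [-5.900,10.800,10.700]
hi = A.hi+B.hi = [-1.9+4, 14.8+6.5, 14.7+9.6] = [2.100,21.300,24.300]
diag = √(8²+10.5²+13.6²) = √359.21 = 18.953

min=[-5.900,10.800,10.700] max=[2.100,21.300,24.300] diag=18.953


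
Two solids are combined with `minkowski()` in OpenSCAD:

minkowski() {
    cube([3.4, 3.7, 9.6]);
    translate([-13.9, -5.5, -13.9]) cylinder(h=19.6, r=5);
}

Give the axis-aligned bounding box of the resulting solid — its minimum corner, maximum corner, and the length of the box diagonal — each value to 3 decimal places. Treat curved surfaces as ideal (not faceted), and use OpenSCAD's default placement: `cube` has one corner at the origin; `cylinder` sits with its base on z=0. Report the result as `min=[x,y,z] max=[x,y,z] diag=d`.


A = translate([-13.9, -5.5, -13.9]) cylinder(h=19.6, r=5) → bbox [-18.9,-10.5,-13.9] .. [-8.9,-0.5,5.7]
B = cube([3.4, 3.7, 9.6]) → bbox [0,0,0] .. [3.4,3.7,9.6]
lo = A.lo+B.lo = [-18.9+0, -10.5+0, -13.9+0] = [-18.900,-10.500,-13.900]
hi = A.hi+B.hi = [-8.9+3.4, -0.5+3.7, 5.7+9.6] = [-5.500,3.200,15.300]
diag = √(13.4²+13.7²+29.2²) = √1219.89 = 34.927

min=[-18.900,-10.500,-13.900] max=[-5.500,3.200,15.300] diag=34.927


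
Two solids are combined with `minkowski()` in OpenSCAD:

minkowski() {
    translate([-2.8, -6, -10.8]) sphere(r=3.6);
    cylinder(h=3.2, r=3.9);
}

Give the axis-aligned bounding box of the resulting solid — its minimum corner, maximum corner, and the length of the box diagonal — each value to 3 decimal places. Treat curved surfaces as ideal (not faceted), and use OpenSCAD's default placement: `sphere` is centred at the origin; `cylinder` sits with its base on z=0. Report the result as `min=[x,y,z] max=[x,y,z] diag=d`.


A = translate([-2.8, -6, -10.8]) sphere(r=3.6) → bbox [-6.4,-9.6,-14.4] .. [0.8,-2.4,-7.2]
B = cylinder(h=3.2, r=3.9) → bbox [-3.9,-3.9,0] .. [3.9,3.9,3.2]
lo = A.lo+B.lo = [-6.4-3.9, -9.6-3.9, -14.4+0] = [-10.300,-13.500,-14.400]
hi = A.hi+B.hi = [0.8+3.9, -2.4+3.9, -7.2+3.2] = [4.700,1.500,-4.000]
diag = √(15²+15²+10.4²) = √558.16 = 23.625

min=[-10.300,-13.500,-14.400] max=[4.700,1.500,-4.000] diag=23.625


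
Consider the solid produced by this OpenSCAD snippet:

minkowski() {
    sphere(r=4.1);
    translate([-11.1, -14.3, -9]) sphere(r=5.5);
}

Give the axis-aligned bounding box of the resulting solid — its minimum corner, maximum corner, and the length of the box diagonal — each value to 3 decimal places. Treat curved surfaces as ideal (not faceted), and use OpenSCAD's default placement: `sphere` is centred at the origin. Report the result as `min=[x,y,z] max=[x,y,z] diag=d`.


min=[-20.700,-23.900,-18.600] max=[-1.500,-4.700,0.600] diag=33.255

A = translate([-11.1, -14.3, -9]) sphere(r=5.5) → bbox [-16.6,-19.8,-14.5] .. [-5.6,-8.8,-3.5]
B = sphere(r=4.1) → bbox [-4.1,-4.1,-4.1] .. [4.1,4.1,4.1]
lo = A.lo+B.lo = [-16.6-4.1, -19.8-4.1, -14.5-4.1] = [-20.700,-23.900,-18.600]
hi = A.hi+B.hi = [-5.6+4.1, -8.8+4.1, -3.5+4.1] = [-1.500,-4.700,0.600]
diag = √(19.2²+19.2²+19.2²) = √1105.92 = 33.255


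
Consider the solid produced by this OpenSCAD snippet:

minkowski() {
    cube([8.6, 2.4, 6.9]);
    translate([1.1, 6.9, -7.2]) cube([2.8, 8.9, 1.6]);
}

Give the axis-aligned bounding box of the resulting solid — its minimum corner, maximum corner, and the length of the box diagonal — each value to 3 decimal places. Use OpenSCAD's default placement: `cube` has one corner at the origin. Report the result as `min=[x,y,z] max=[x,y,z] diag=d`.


min=[1.100,6.900,-7.200] max=[12.500,18.200,1.300] diag=18.163

A = translate([1.1, 6.9, -7.2]) cube([2.8, 8.9, 1.6]) → bbox [1.1,6.9,-7.2] .. [3.9,15.8,-5.6]
B = cube([8.6, 2.4, 6.9]) → bbox [0,0,0] .. [8.6,2.4,6.9]
lo = A.lo+B.lo = [1.1+0, 6.9+0, -7.2+0] = [1.100,6.900,-7.200]
hi = A.hi+B.hi = [3.9+8.6, 15.8+2.4, -5.6+6.9] = [12.500,18.200,1.300]
diag = √(11.4²+11.3²+8.5²) = √329.9 = 18.163


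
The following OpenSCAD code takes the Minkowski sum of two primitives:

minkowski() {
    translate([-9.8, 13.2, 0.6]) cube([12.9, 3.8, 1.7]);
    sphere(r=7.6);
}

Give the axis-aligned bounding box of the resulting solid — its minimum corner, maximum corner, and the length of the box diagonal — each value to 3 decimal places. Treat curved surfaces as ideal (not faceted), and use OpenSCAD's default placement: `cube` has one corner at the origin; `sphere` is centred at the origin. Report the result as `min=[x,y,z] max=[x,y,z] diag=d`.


min=[-17.400,5.600,-7.000] max=[10.700,24.600,9.900] diag=37.897

A = translate([-9.8, 13.2, 0.6]) cube([12.9, 3.8, 1.7]) → bbox [-9.8,13.2,0.6] .. [3.1,17,2.3]
B = sphere(r=7.6) → bbox [-7.6,-7.6,-7.6] .. [7.6,7.6,7.6]
lo = A.lo+B.lo = [-9.8-7.6, 13.2-7.6, 0.6-7.6] = [-17.400,5.600,-7.000]
hi = A.hi+B.hi = [3.1+7.6, 17+7.6, 2.3+7.6] = [10.700,24.600,9.900]
diag = √(28.1²+19²+16.9²) = √1436.22 = 37.897


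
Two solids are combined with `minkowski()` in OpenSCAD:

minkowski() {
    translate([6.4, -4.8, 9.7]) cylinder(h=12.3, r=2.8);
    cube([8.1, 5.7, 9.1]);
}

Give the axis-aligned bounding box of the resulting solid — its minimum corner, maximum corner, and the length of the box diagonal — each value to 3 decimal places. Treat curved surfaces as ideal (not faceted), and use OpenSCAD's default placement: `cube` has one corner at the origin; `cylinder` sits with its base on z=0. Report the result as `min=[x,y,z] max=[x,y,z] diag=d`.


min=[3.600,-7.600,9.700] max=[17.300,3.700,31.100] diag=27.809

A = translate([6.4, -4.8, 9.7]) cylinder(h=12.3, r=2.8) → bbox [3.6,-7.6,9.7] .. [9.2,-2,22]
B = cube([8.1, 5.7, 9.1]) → bbox [0,0,0] .. [8.1,5.7,9.1]
lo = A.lo+B.lo = [3.6+0, -7.6+0, 9.7+0] = [3.600,-7.600,9.700]
hi = A.hi+B.hi = [9.2+8.1, -2+5.7, 22+9.1] = [17.300,3.700,31.100]
diag = √(13.7²+11.3²+21.4²) = √773.34 = 27.809
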